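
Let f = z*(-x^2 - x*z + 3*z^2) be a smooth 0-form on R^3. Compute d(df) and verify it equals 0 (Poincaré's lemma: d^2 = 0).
d(df) = 0

Step 1: df = sum_i (∂f/∂x_i) dx_i = (z*(-2*x - z)) dx + (0) dy + (-x^2 - 2*x*z + 9*z^2) dz.
Step 2: Apply d again. Using the 1-form formula, the coefficient of dx ∧ dy in d(df) is ∂^2 f/∂x ∂y - ∂^2 f/∂y ∂x = (0) - (0) = 0 (equality of mixed partials for smooth f).
Similarly for dx ∧ dz and dy ∧ dz — all coefficients vanish. So d(df) = 0.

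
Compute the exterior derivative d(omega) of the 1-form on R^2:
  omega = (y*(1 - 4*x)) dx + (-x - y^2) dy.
d(omega) = (4*x - 2) dx ∧ dy

For a 1-form omega = sum_i f_i dx_i, the exterior derivative is
  d(omega) = sum_{i < j} (∂f_j/∂x_i - ∂f_i/∂x_j) dx_i ∧ dx_j.
  coefficient of dx ∧ dy: ∂f_2/∂x - ∂f_1/∂y = ∂(-x - y^2)/∂x - ∂(y*(1 - 4*x))/∂y = 4*x - 2
Assembling: d(omega) = (4*x - 2) dx ∧ dy.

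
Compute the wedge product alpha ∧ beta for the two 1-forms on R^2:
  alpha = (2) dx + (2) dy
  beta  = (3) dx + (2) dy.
alpha ∧ beta = (-2) dx ∧ dy

Distribute the wedge, using dx_i ∧ dx_j = -dx_j ∧ dx_i and dx_i ∧ dx_i = 0. For each pair (i, j) with i < j, the coefficient of dx_i ∧ dx_j in alpha ∧ beta is (alpha_i * beta_j - alpha_j * beta_i). Collecting: alpha ∧ beta = (-2) dx ∧ dy.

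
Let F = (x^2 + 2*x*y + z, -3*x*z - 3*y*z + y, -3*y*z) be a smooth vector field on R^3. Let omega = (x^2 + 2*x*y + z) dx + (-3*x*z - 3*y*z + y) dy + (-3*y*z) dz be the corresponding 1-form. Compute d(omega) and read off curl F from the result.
d(omega) = (3*x + 3*y - 3*z) dy ∧ dz + (1) dz ∧ dx + (-2*x - 3*z) dx ∧ dy; curl F = (3*x + 3*y - 3*z, 1, -2*x - 3*z)

d omega = sum_{i<j} (∂f_j/∂x_i - ∂f_i/∂x_j) dx_i ∧ dx_j. Under the identification (dy ∧ dz, dz ∧ dx, dx ∧ dy) ↔ (e_x, e_y, e_z), the coefficients are exactly the components of curl F. Compute:
  ∂R/∂y - ∂Q/∂z = (-3*z) - (-3*x - 3*y) = 3*x + 3*y - 3*z
  ∂P/∂z - ∂R/∂x = (1) - (0) = 1
  ∂Q/∂x - ∂P/∂y = (-3*z) - (2*x) = -2*x - 3*z.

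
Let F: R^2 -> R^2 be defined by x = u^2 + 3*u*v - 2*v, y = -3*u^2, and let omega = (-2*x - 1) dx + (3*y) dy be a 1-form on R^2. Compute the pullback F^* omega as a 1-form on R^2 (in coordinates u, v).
F^* omega = (50*u^3 - 18*u^2*v - 18*u*v^2 + 8*u*v - 2*u + 12*v^2 - 3*v) du + (-6*u^3 - 18*u^2*v + 4*u^2 + 24*u*v - 3*u - 8*v + 2) dv

Using F^*(f dg) = (f ∘ F) d(g ∘ F), substitute each coordinate x_i by F_i(u, v) in f_i, and replace dx_i by d F_i = (∂F_i/∂u) du + (∂F_i/∂v) dv.
  For the x component: f_1(F) = -2*u^2 - 6*u*v + 4*v - 1; d F_1 = (2*u + 3*v) du + (3*u - 2) dv
  For the y component: f_2(F) = -9*u^2; d F_2 = (-6*u) du + (0) dv
Combining and collecting du, dv coefficients:
  coeff of du: 50*u^3 - 18*u^2*v - 18*u*v^2 + 8*u*v - 2*u + 12*v^2 - 3*v
  coeff of dv: -6*u^3 - 18*u^2*v + 4*u^2 + 24*u*v - 3*u - 8*v + 2
F^* omega = (50*u^3 - 18*u^2*v - 18*u*v^2 + 8*u*v - 2*u + 12*v^2 - 3*v) du + (-6*u^3 - 18*u^2*v + 4*u^2 + 24*u*v - 3*u - 8*v + 2) dv.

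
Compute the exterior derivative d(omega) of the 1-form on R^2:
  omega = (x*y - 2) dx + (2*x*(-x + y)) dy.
d(omega) = (-5*x + 2*y) dx ∧ dy

For a 1-form omega = sum_i f_i dx_i, the exterior derivative is
  d(omega) = sum_{i < j} (∂f_j/∂x_i - ∂f_i/∂x_j) dx_i ∧ dx_j.
  coefficient of dx ∧ dy: ∂f_2/∂x - ∂f_1/∂y = ∂(2*x*(-x + y))/∂x - ∂(x*y - 2)/∂y = -5*x + 2*y
Assembling: d(omega) = (-5*x + 2*y) dx ∧ dy.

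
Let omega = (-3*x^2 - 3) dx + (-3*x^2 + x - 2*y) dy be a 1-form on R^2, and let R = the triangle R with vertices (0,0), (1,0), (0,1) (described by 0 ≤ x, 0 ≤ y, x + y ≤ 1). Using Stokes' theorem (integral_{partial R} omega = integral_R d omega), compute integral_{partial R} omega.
integral_(partial R) omega = -1/2

Stokes: integral_partial_R omega = integral_R d omega with d omega = (∂Q/∂x - ∂P/∂y) dx ∧ dy.
  ∂Q/∂x = 1 - 6*x
  ∂P/∂y = 0
  integrand = ∂Q/∂x - ∂P/∂y = 1 - 6*x.
Integrating over R: integral_0^1 integral_0^{1-x} (1 - 6*x) dy dx = -1/2.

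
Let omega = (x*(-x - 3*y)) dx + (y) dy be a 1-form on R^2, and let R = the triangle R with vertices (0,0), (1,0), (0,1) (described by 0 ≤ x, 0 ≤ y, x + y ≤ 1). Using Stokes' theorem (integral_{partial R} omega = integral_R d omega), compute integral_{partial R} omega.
integral_(partial R) omega = 1/2

Stokes: integral_partial_R omega = integral_R d omega with d omega = (∂Q/∂x - ∂P/∂y) dx ∧ dy.
  ∂Q/∂x = 0
  ∂P/∂y = -3*x
  integrand = ∂Q/∂x - ∂P/∂y = 3*x.
Integrating over R: integral_0^1 integral_0^{1-x} (3*x) dy dx = 1/2.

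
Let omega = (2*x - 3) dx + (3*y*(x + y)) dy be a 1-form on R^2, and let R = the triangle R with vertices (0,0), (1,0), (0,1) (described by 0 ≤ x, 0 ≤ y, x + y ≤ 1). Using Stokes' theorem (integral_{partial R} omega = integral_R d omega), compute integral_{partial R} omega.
integral_(partial R) omega = 1/2

Stokes: integral_partial_R omega = integral_R d omega with d omega = (∂Q/∂x - ∂P/∂y) dx ∧ dy.
  ∂Q/∂x = 3*y
  ∂P/∂y = 0
  integrand = ∂Q/∂x - ∂P/∂y = 3*y.
Integrating over R: integral_0^1 integral_0^{1-x} (3*y) dy dx = 1/2.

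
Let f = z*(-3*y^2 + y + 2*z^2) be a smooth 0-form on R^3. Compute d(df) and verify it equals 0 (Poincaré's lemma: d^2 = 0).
d(df) = 0

Step 1: df = sum_i (∂f/∂x_i) dx_i = (0) dx + (z*(1 - 6*y)) dy + (-3*y^2 + y + 6*z^2) dz.
Step 2: Apply d again. Using the 1-form formula, the coefficient of dx ∧ dy in d(df) is ∂^2 f/∂x ∂y - ∂^2 f/∂y ∂x = (0) - (0) = 0 (equality of mixed partials for smooth f).
Similarly for dx ∧ dz and dy ∧ dz — all coefficients vanish. So d(df) = 0.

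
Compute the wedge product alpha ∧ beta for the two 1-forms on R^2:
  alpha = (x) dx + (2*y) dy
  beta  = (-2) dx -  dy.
alpha ∧ beta = (-x + 4*y) dx ∧ dy

Distribute the wedge, using dx_i ∧ dx_j = -dx_j ∧ dx_i and dx_i ∧ dx_i = 0. For each pair (i, j) with i < j, the coefficient of dx_i ∧ dx_j in alpha ∧ beta is (alpha_i * beta_j - alpha_j * beta_i). Collecting: alpha ∧ beta = (-x + 4*y) dx ∧ dy.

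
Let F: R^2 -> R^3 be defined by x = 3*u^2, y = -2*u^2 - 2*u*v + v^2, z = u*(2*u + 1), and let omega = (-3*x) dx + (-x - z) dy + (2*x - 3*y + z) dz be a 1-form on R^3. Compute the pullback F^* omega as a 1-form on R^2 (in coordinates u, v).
F^* omega = (22*u^3 + 34*u^2*v + 22*u^2 - 12*u*v^2 + 8*u*v + u - 3*v^2) du + (2*u*(5*u^2 - 5*u*v + u - v)) dv

Using F^*(f dg) = (f ∘ F) d(g ∘ F), substitute each coordinate x_i by F_i(u, v) in f_i, and replace dx_i by d F_i = (∂F_i/∂u) du + (∂F_i/∂v) dv.
  For the x component: f_1(F) = -9*u^2; d F_1 = (6*u) du + (0) dv
  For the y component: f_2(F) = u*(-5*u - 1); d F_2 = (-4*u - 2*v) du + (-2*u + 2*v) dv
  For the z component: f_3(F) = 14*u^2 + 6*u*v + u - 3*v^2; d F_3 = (4*u + 1) du + (0) dv
Combining and collecting du, dv coefficients:
  coeff of du: 22*u^3 + 34*u^2*v + 22*u^2 - 12*u*v^2 + 8*u*v + u - 3*v^2
  coeff of dv: 2*u*(5*u^2 - 5*u*v + u - v)
F^* omega = (22*u^3 + 34*u^2*v + 22*u^2 - 12*u*v^2 + 8*u*v + u - 3*v^2) du + (2*u*(5*u^2 - 5*u*v + u - v)) dv.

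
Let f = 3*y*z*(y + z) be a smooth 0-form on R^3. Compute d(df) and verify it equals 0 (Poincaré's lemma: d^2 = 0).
d(df) = 0

Step 1: df = sum_i (∂f/∂x_i) dx_i = (0) dx + (3*z*(2*y + z)) dy + (3*y*(y + 2*z)) dz.
Step 2: Apply d again. Using the 1-form formula, the coefficient of dx ∧ dy in d(df) is ∂^2 f/∂x ∂y - ∂^2 f/∂y ∂x = (0) - (0) = 0 (equality of mixed partials for smooth f).
Similarly for dx ∧ dz and dy ∧ dz — all coefficients vanish. So d(df) = 0.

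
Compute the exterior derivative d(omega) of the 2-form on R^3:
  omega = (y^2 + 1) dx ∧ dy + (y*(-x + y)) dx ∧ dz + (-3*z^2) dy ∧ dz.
d(omega) = (x - 2*y) dx ∧ dy ∧ dz

For a 2-form omega = sum_{i<j} g_{ij} dx_i ∧ dx_j, the exterior derivative is
  d(omega) = sum_{i<j} d(g_{ij}) ∧ dx_i ∧ dx_j = sum_{i<j, k} (∂g_{ij}/∂x_k) dx_k ∧ dx_i ∧ dx_j.
Expand each term, using dx_k ∧ dx_i ∧ dx_j = sgn(permutation) dx_{(a)} ∧ dx_{(b)} ∧ dx_{(c)} with (a < b < c) sorted:
  d(y*(-x + y)) includes (∂/∂y)(y*(-x + y)) dy = (-x + 2*y) dy, which multiplied by dx ∧ dz gives (x - 2*y) dx ∧ dy ∧ dz
Collecting like 3-forms: d(omega) = (x - 2*y) dx ∧ dy ∧ dz.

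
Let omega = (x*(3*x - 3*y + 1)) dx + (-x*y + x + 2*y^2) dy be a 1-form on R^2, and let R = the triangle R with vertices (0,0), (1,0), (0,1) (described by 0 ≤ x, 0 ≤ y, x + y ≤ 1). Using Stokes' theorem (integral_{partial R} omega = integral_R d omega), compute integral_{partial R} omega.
integral_(partial R) omega = 5/6

Stokes: integral_partial_R omega = integral_R d omega with d omega = (∂Q/∂x - ∂P/∂y) dx ∧ dy.
  ∂Q/∂x = 1 - y
  ∂P/∂y = -3*x
  integrand = ∂Q/∂x - ∂P/∂y = 3*x - y + 1.
Integrating over R: integral_0^1 integral_0^{1-x} (3*x - y + 1) dy dx = 5/6.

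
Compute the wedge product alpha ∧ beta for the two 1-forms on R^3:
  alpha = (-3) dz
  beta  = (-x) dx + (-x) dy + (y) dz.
alpha ∧ beta = (-3*x) dx ∧ dz + (-3*x) dy ∧ dz

Distribute the wedge, using dx_i ∧ dx_j = -dx_j ∧ dx_i and dx_i ∧ dx_i = 0. For each pair (i, j) with i < j, the coefficient of dx_i ∧ dx_j in alpha ∧ beta is (alpha_i * beta_j - alpha_j * beta_i). Collecting: alpha ∧ beta = (-3*x) dx ∧ dz + (-3*x) dy ∧ dz.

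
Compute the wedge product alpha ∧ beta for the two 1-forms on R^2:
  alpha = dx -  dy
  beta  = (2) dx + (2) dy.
alpha ∧ beta = (4) dx ∧ dy

Distribute the wedge, using dx_i ∧ dx_j = -dx_j ∧ dx_i and dx_i ∧ dx_i = 0. For each pair (i, j) with i < j, the coefficient of dx_i ∧ dx_j in alpha ∧ beta is (alpha_i * beta_j - alpha_j * beta_i). Collecting: alpha ∧ beta = (4) dx ∧ dy.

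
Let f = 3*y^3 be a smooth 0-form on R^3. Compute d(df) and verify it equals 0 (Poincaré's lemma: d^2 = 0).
d(df) = 0

Step 1: df = sum_i (∂f/∂x_i) dx_i = (0) dx + (9*y^2) dy + (0) dz.
Step 2: Apply d again. Using the 1-form formula, the coefficient of dx ∧ dy in d(df) is ∂^2 f/∂x ∂y - ∂^2 f/∂y ∂x = (0) - (0) = 0 (equality of mixed partials for smooth f).
Similarly for dx ∧ dz and dy ∧ dz — all coefficients vanish. So d(df) = 0.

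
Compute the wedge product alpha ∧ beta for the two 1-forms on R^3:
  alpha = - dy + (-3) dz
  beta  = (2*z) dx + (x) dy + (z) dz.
alpha ∧ beta = (2*z) dx ∧ dy + (3*x - z) dy ∧ dz + (6*z) dx ∧ dz

Distribute the wedge, using dx_i ∧ dx_j = -dx_j ∧ dx_i and dx_i ∧ dx_i = 0. For each pair (i, j) with i < j, the coefficient of dx_i ∧ dx_j in alpha ∧ beta is (alpha_i * beta_j - alpha_j * beta_i). Collecting: alpha ∧ beta = (2*z) dx ∧ dy + (3*x - z) dy ∧ dz + (6*z) dx ∧ dz.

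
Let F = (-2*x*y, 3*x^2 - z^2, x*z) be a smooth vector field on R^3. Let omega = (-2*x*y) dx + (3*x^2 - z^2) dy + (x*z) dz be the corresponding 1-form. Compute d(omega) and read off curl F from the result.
d(omega) = (2*z) dy ∧ dz + (-z) dz ∧ dx + (8*x) dx ∧ dy; curl F = (2*z, -z, 8*x)

d omega = sum_{i<j} (∂f_j/∂x_i - ∂f_i/∂x_j) dx_i ∧ dx_j. Under the identification (dy ∧ dz, dz ∧ dx, dx ∧ dy) ↔ (e_x, e_y, e_z), the coefficients are exactly the components of curl F. Compute:
  ∂R/∂y - ∂Q/∂z = (0) - (-2*z) = 2*z
  ∂P/∂z - ∂R/∂x = (0) - (z) = -z
  ∂Q/∂x - ∂P/∂y = (6*x) - (-2*x) = 8*x.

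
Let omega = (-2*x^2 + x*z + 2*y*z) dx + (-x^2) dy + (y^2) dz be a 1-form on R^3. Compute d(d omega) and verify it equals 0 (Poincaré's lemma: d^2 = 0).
d(d omega) = 0

Step 1: d omega = sum_{i<j} (∂f_j/∂x_i - ∂f_i/∂x_j) dx_i ∧ dx_j:
  coeff of dx ∧ dy: -2*x - 2*z
  coeff of dx ∧ dz: -x - 2*y
  coeff of dy ∧ dz: 2*y
Step 2: Apply d again to each 2-form coefficient. The only possible 3-form in R^3 is dx ∧ dy ∧ dz, with coefficient
  ∂(coeff of dy∧dz)/∂x - ∂(coeff of dx∧dz)/∂y + ∂(coeff of dx∧dy)/∂z
  = ∂/∂x (2*y) - ∂/∂y (-x - 2*y) + ∂/∂z (-2*x - 2*z).
Each of these terms simplifies to sums of mixed partials that cancel in pairs. The result is 0 (by equality of mixed partials for smooth functions — Schwarz / Clairaut).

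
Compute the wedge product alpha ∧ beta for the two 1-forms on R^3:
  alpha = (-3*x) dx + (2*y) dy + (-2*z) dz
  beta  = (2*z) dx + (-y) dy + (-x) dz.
alpha ∧ beta = (y*(3*x - 4*z)) dx ∧ dy + (3*x^2 + 4*z^2) dx ∧ dz + (-2*y*(x + z)) dy ∧ dz

Distribute the wedge, using dx_i ∧ dx_j = -dx_j ∧ dx_i and dx_i ∧ dx_i = 0. For each pair (i, j) with i < j, the coefficient of dx_i ∧ dx_j in alpha ∧ beta is (alpha_i * beta_j - alpha_j * beta_i). Collecting: alpha ∧ beta = (y*(3*x - 4*z)) dx ∧ dy + (3*x^2 + 4*z^2) dx ∧ dz + (-2*y*(x + z)) dy ∧ dz.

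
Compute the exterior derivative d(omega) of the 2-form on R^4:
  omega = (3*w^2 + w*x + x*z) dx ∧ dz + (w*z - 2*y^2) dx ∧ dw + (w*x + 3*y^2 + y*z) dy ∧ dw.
d(omega) = (5*w + x) dx ∧ dz ∧ dw + (w + 4*y) dx ∧ dy ∧ dw + (-y) dy ∧ dz ∧ dw

For a 2-form omega = sum_{i<j} g_{ij} dx_i ∧ dx_j, the exterior derivative is
  d(omega) = sum_{i<j} d(g_{ij}) ∧ dx_i ∧ dx_j = sum_{i<j, k} (∂g_{ij}/∂x_k) dx_k ∧ dx_i ∧ dx_j.
Expand each term, using dx_k ∧ dx_i ∧ dx_j = sgn(permutation) dx_{(a)} ∧ dx_{(b)} ∧ dx_{(c)} with (a < b < c) sorted:
  d(3*w^2 + w*x + x*z) includes (∂/∂w)(3*w^2 + w*x + x*z) dw = (6*w + x) dw, which multiplied by dx ∧ dz gives (6*w + x) dx ∧ dz ∧ dw
  d(w*z - 2*y^2) includes (∂/∂y)(w*z - 2*y^2) dy = (-4*y) dy, which multiplied by dx ∧ dw gives (4*y) dx ∧ dy ∧ dw
  d(w*z - 2*y^2) includes (∂/∂z)(w*z - 2*y^2) dz = (w) dz, which multiplied by dx ∧ dw gives (-w) dx ∧ dz ∧ dw
  d(w*x + 3*y^2 + y*z) includes (∂/∂x)(w*x + 3*y^2 + y*z) dx = (w) dx, which multiplied by dy ∧ dw gives (w) dx ∧ dy ∧ dw
  d(w*x + 3*y^2 + y*z) includes (∂/∂z)(w*x + 3*y^2 + y*z) dz = (y) dz, which multiplied by dy ∧ dw gives (-y) dy ∧ dz ∧ dw
Collecting like 3-forms: d(omega) = (5*w + x) dx ∧ dz ∧ dw + (w + 4*y) dx ∧ dy ∧ dw + (-y) dy ∧ dz ∧ dw.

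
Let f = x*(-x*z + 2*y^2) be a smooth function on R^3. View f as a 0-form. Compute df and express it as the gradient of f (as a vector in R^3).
df = (-2*x*z + 2*y^2) dx + (4*x*y) dy + (-x^2) dz; grad f = (-2*x*z + 2*y^2, 4*x*y, -x^2)

For a 0-form f, d f = (∂f/∂x) dx + (∂f/∂y) dy + (∂f/∂z) dz. The components of the vector representation are exactly the entries of grad f in Cartesian coordinates:
  ∂f/∂x = -2*x*z + 2*y^2
  ∂f/∂y = 4*x*y
  ∂f/∂z = -x^2.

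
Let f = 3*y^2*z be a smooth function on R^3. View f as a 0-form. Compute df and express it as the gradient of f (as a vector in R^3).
df = (0) dx + (6*y*z) dy + (3*y^2) dz; grad f = (0, 6*y*z, 3*y^2)

For a 0-form f, d f = (∂f/∂x) dx + (∂f/∂y) dy + (∂f/∂z) dz. The components of the vector representation are exactly the entries of grad f in Cartesian coordinates:
  ∂f/∂x = 0
  ∂f/∂y = 6*y*z
  ∂f/∂z = 3*y^2.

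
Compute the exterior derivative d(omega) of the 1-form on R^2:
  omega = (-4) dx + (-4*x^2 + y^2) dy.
d(omega) = (-8*x) dx ∧ dy

For a 1-form omega = sum_i f_i dx_i, the exterior derivative is
  d(omega) = sum_{i < j} (∂f_j/∂x_i - ∂f_i/∂x_j) dx_i ∧ dx_j.
  coefficient of dx ∧ dy: ∂f_2/∂x - ∂f_1/∂y = ∂(-4*x^2 + y^2)/∂x - ∂(-4)/∂y = -8*x
Assembling: d(omega) = (-8*x) dx ∧ dy.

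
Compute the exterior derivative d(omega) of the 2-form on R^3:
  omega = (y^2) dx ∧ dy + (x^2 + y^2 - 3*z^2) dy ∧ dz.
d(omega) = (2*x) dx ∧ dy ∧ dz

For a 2-form omega = sum_{i<j} g_{ij} dx_i ∧ dx_j, the exterior derivative is
  d(omega) = sum_{i<j} d(g_{ij}) ∧ dx_i ∧ dx_j = sum_{i<j, k} (∂g_{ij}/∂x_k) dx_k ∧ dx_i ∧ dx_j.
Expand each term, using dx_k ∧ dx_i ∧ dx_j = sgn(permutation) dx_{(a)} ∧ dx_{(b)} ∧ dx_{(c)} with (a < b < c) sorted:
  d(x^2 + y^2 - 3*z^2) includes (∂/∂x)(x^2 + y^2 - 3*z^2) dx = (2*x) dx, which multiplied by dy ∧ dz gives (2*x) dx ∧ dy ∧ dz
Collecting like 3-forms: d(omega) = (2*x) dx ∧ dy ∧ dz.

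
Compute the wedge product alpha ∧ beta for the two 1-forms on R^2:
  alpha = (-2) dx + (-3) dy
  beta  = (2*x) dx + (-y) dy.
alpha ∧ beta = (6*x + 2*y) dx ∧ dy

Distribute the wedge, using dx_i ∧ dx_j = -dx_j ∧ dx_i and dx_i ∧ dx_i = 0. For each pair (i, j) with i < j, the coefficient of dx_i ∧ dx_j in alpha ∧ beta is (alpha_i * beta_j - alpha_j * beta_i). Collecting: alpha ∧ beta = (6*x + 2*y) dx ∧ dy.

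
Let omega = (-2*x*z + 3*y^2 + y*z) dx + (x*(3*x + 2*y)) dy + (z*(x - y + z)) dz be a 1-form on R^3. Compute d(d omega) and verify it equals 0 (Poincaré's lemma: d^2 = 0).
d(d omega) = 0

Step 1: d omega = sum_{i<j} (∂f_j/∂x_i - ∂f_i/∂x_j) dx_i ∧ dx_j:
  coeff of dx ∧ dy: 6*x - 4*y - z
  coeff of dx ∧ dz: 2*x - y + z
  coeff of dy ∧ dz: -z
Step 2: Apply d again to each 2-form coefficient. The only possible 3-form in R^3 is dx ∧ dy ∧ dz, with coefficient
  ∂(coeff of dy∧dz)/∂x - ∂(coeff of dx∧dz)/∂y + ∂(coeff of dx∧dy)/∂z
  = ∂/∂x (-z) - ∂/∂y (2*x - y + z) + ∂/∂z (6*x - 4*y - z).
Each of these terms simplifies to sums of mixed partials that cancel in pairs. The result is 0 (by equality of mixed partials for smooth functions — Schwarz / Clairaut).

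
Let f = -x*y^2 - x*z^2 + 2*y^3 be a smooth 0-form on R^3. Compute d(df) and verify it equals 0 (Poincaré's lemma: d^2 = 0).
d(df) = 0

Step 1: df = sum_i (∂f/∂x_i) dx_i = (-y^2 - z^2) dx + (2*y*(-x + 3*y)) dy + (-2*x*z) dz.
Step 2: Apply d again. Using the 1-form formula, the coefficient of dx ∧ dy in d(df) is ∂^2 f/∂x ∂y - ∂^2 f/∂y ∂x = (-2*y) - (-2*y) = 0 (equality of mixed partials for smooth f).
Similarly for dx ∧ dz and dy ∧ dz — all coefficients vanish. So d(df) = 0.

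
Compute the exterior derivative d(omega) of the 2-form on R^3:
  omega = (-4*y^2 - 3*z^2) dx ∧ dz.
d(omega) = (8*y) dx ∧ dy ∧ dz

For a 2-form omega = sum_{i<j} g_{ij} dx_i ∧ dx_j, the exterior derivative is
  d(omega) = sum_{i<j} d(g_{ij}) ∧ dx_i ∧ dx_j = sum_{i<j, k} (∂g_{ij}/∂x_k) dx_k ∧ dx_i ∧ dx_j.
Expand each term, using dx_k ∧ dx_i ∧ dx_j = sgn(permutation) dx_{(a)} ∧ dx_{(b)} ∧ dx_{(c)} with (a < b < c) sorted:
  d(-4*y^2 - 3*z^2) includes (∂/∂y)(-4*y^2 - 3*z^2) dy = (-8*y) dy, which multiplied by dx ∧ dz gives (8*y) dx ∧ dy ∧ dz
Collecting like 3-forms: d(omega) = (8*y) dx ∧ dy ∧ dz.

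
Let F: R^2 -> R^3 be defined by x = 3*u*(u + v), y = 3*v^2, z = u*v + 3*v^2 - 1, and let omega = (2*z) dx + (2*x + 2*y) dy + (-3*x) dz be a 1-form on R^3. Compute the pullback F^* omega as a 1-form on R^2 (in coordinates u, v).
F^* omega = (3*u^2*v + 33*u*v^2 - 12*u + 18*v^3 - 6*v) du + (-9*u^3 - 21*u^2*v - 6*u + 36*v^3) dv

Using F^*(f dg) = (f ∘ F) d(g ∘ F), substitute each coordinate x_i by F_i(u, v) in f_i, and replace dx_i by d F_i = (∂F_i/∂u) du + (∂F_i/∂v) dv.
  For the x component: f_1(F) = 2*u*v + 6*v^2 - 2; d F_1 = (6*u + 3*v) du + (3*u) dv
  For the y component: f_2(F) = 6*u^2 + 6*u*v + 6*v^2; d F_2 = (0) du + (6*v) dv
  For the z component: f_3(F) = 9*u*(-u - v); d F_3 = (v) du + (u + 6*v) dv
Combining and collecting du, dv coefficients:
  coeff of du: 3*u^2*v + 33*u*v^2 - 12*u + 18*v^3 - 6*v
  coeff of dv: -9*u^3 - 21*u^2*v - 6*u + 36*v^3
F^* omega = (3*u^2*v + 33*u*v^2 - 12*u + 18*v^3 - 6*v) du + (-9*u^3 - 21*u^2*v - 6*u + 36*v^3) dv.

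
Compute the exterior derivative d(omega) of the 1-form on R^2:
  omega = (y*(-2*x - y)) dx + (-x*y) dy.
d(omega) = (2*x + y) dx ∧ dy

For a 1-form omega = sum_i f_i dx_i, the exterior derivative is
  d(omega) = sum_{i < j} (∂f_j/∂x_i - ∂f_i/∂x_j) dx_i ∧ dx_j.
  coefficient of dx ∧ dy: ∂f_2/∂x - ∂f_1/∂y = ∂(-x*y)/∂x - ∂(y*(-2*x - y))/∂y = 2*x + y
Assembling: d(omega) = (2*x + y) dx ∧ dy.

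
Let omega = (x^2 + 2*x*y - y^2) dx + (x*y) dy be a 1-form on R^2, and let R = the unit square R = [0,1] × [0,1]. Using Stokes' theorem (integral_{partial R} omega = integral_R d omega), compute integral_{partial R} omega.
integral_(partial R) omega = 1/2

Stokes: integral_partial_R omega = integral_R d omega with d omega = (∂Q/∂x - ∂P/∂y) dx ∧ dy.
  ∂Q/∂x = y
  ∂P/∂y = 2*x - 2*y
  integrand = ∂Q/∂x - ∂P/∂y = -2*x + 3*y.
Integrating over R: integral_0^1 integral_0^1 (-2*x + 3*y) dx dy = 1/2.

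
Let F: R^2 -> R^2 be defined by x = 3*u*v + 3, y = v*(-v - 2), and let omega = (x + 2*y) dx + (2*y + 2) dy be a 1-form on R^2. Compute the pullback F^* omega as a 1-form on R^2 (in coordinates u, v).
F^* omega = (3*v*(3*u*v - 2*v^2 - 4*v + 3)) du + (9*u^2*v - 6*u*v^2 - 12*u*v + 9*u + 4*v^3 + 12*v^2 + 4*v - 4) dv

Using F^*(f dg) = (f ∘ F) d(g ∘ F), substitute each coordinate x_i by F_i(u, v) in f_i, and replace dx_i by d F_i = (∂F_i/∂u) du + (∂F_i/∂v) dv.
  For the x component: f_1(F) = 3*u*v - 2*v^2 - 4*v + 3; d F_1 = (3*v) du + (3*u) dv
  For the y component: f_2(F) = -2*v^2 - 4*v + 2; d F_2 = (0) du + (-2*v - 2) dv
Combining and collecting du, dv coefficients:
  coeff of du: 3*v*(3*u*v - 2*v^2 - 4*v + 3)
  coeff of dv: 9*u^2*v - 6*u*v^2 - 12*u*v + 9*u + 4*v^3 + 12*v^2 + 4*v - 4
F^* omega = (3*v*(3*u*v - 2*v^2 - 4*v + 3)) du + (9*u^2*v - 6*u*v^2 - 12*u*v + 9*u + 4*v^3 + 12*v^2 + 4*v - 4) dv.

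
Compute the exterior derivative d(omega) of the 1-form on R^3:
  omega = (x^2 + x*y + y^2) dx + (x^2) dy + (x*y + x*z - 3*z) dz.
d(omega) = (x - 2*y) dx ∧ dy + (y + z) dx ∧ dz + (x) dy ∧ dz

For a 1-form omega = sum_i f_i dx_i, the exterior derivative is
  d(omega) = sum_{i < j} (∂f_j/∂x_i - ∂f_i/∂x_j) dx_i ∧ dx_j.
  coefficient of dx ∧ dy: ∂f_2/∂x - ∂f_1/∂y = ∂(x^2)/∂x - ∂(x^2 + x*y + y^2)/∂y = x - 2*y
  coefficient of dx ∧ dz: ∂f_3/∂x - ∂f_1/∂z = ∂(x*y + x*z - 3*z)/∂x - ∂(x^2 + x*y + y^2)/∂z = y + z
  coefficient of dy ∧ dz: ∂f_3/∂y - ∂f_2/∂z = ∂(x*y + x*z - 3*z)/∂y - ∂(x^2)/∂z = x
Assembling: d(omega) = (x - 2*y) dx ∧ dy + (y + z) dx ∧ dz + (x) dy ∧ dz.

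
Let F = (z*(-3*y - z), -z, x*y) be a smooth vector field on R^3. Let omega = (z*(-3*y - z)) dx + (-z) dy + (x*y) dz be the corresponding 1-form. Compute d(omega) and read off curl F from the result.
d(omega) = (x + 1) dy ∧ dz + (-4*y - 2*z) dz ∧ dx + (3*z) dx ∧ dy; curl F = (x + 1, -4*y - 2*z, 3*z)

d omega = sum_{i<j} (∂f_j/∂x_i - ∂f_i/∂x_j) dx_i ∧ dx_j. Under the identification (dy ∧ dz, dz ∧ dx, dx ∧ dy) ↔ (e_x, e_y, e_z), the coefficients are exactly the components of curl F. Compute:
  ∂R/∂y - ∂Q/∂z = (x) - (-1) = x + 1
  ∂P/∂z - ∂R/∂x = (-3*y - 2*z) - (y) = -4*y - 2*z
  ∂Q/∂x - ∂P/∂y = (0) - (-3*z) = 3*z.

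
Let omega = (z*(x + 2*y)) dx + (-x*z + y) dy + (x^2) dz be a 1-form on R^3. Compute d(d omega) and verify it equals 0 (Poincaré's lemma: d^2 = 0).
d(d omega) = 0

Step 1: d omega = sum_{i<j} (∂f_j/∂x_i - ∂f_i/∂x_j) dx_i ∧ dx_j:
  coeff of dx ∧ dy: -3*z
  coeff of dx ∧ dz: x - 2*y
  coeff of dy ∧ dz: x
Step 2: Apply d again to each 2-form coefficient. The only possible 3-form in R^3 is dx ∧ dy ∧ dz, with coefficient
  ∂(coeff of dy∧dz)/∂x - ∂(coeff of dx∧dz)/∂y + ∂(coeff of dx∧dy)/∂z
  = ∂/∂x (x) - ∂/∂y (x - 2*y) + ∂/∂z (-3*z).
Each of these terms simplifies to sums of mixed partials that cancel in pairs. The result is 0 (by equality of mixed partials for smooth functions — Schwarz / Clairaut).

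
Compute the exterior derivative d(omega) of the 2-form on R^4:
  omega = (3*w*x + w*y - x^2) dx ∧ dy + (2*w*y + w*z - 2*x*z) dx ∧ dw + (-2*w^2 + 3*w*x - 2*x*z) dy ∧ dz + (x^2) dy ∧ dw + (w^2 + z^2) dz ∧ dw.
d(omega) = (-2*w + 5*x + y) dx ∧ dy ∧ dw + (-w + 2*x) dx ∧ dz ∧ dw + (3*w - 2*z) dx ∧ dy ∧ dz + (-4*w + 3*x) dy ∧ dz ∧ dw

For a 2-form omega = sum_{i<j} g_{ij} dx_i ∧ dx_j, the exterior derivative is
  d(omega) = sum_{i<j} d(g_{ij}) ∧ dx_i ∧ dx_j = sum_{i<j, k} (∂g_{ij}/∂x_k) dx_k ∧ dx_i ∧ dx_j.
Expand each term, using dx_k ∧ dx_i ∧ dx_j = sgn(permutation) dx_{(a)} ∧ dx_{(b)} ∧ dx_{(c)} with (a < b < c) sorted:
  d(3*w*x + w*y - x^2) includes (∂/∂w)(3*w*x + w*y - x^2) dw = (3*x + y) dw, which multiplied by dx ∧ dy gives (3*x + y) dx ∧ dy ∧ dw
  d(2*w*y + w*z - 2*x*z) includes (∂/∂y)(2*w*y + w*z - 2*x*z) dy = (2*w) dy, which multiplied by dx ∧ dw gives (-2*w) dx ∧ dy ∧ dw
  d(2*w*y + w*z - 2*x*z) includes (∂/∂z)(2*w*y + w*z - 2*x*z) dz = (w - 2*x) dz, which multiplied by dx ∧ dw gives (-w + 2*x) dx ∧ dz ∧ dw
  d(-2*w^2 + 3*w*x - 2*x*z) includes (∂/∂x)(-2*w^2 + 3*w*x - 2*x*z) dx = (3*w - 2*z) dx, which multiplied by dy ∧ dz gives (3*w - 2*z) dx ∧ dy ∧ dz
  d(-2*w^2 + 3*w*x - 2*x*z) includes (∂/∂w)(-2*w^2 + 3*w*x - 2*x*z) dw = (-4*w + 3*x) dw, which multiplied by dy ∧ dz gives (-4*w + 3*x) dy ∧ dz ∧ dw
  d(x^2) includes (∂/∂x)(x^2) dx = (2*x) dx, which multiplied by dy ∧ dw gives (2*x) dx ∧ dy ∧ dw
Collecting like 3-forms: d(omega) = (-2*w + 5*x + y) dx ∧ dy ∧ dw + (-w + 2*x) dx ∧ dz ∧ dw + (3*w - 2*z) dx ∧ dy ∧ dz + (-4*w + 3*x) dy ∧ dz ∧ dw.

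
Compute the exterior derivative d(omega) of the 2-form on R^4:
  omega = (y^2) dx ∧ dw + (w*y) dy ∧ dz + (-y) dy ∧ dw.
d(omega) = (-2*y) dx ∧ dy ∧ dw + (y) dy ∧ dz ∧ dw

For a 2-form omega = sum_{i<j} g_{ij} dx_i ∧ dx_j, the exterior derivative is
  d(omega) = sum_{i<j} d(g_{ij}) ∧ dx_i ∧ dx_j = sum_{i<j, k} (∂g_{ij}/∂x_k) dx_k ∧ dx_i ∧ dx_j.
Expand each term, using dx_k ∧ dx_i ∧ dx_j = sgn(permutation) dx_{(a)} ∧ dx_{(b)} ∧ dx_{(c)} with (a < b < c) sorted:
  d(y^2) includes (∂/∂y)(y^2) dy = (2*y) dy, which multiplied by dx ∧ dw gives (-2*y) dx ∧ dy ∧ dw
  d(w*y) includes (∂/∂w)(w*y) dw = (y) dw, which multiplied by dy ∧ dz gives (y) dy ∧ dz ∧ dw
Collecting like 3-forms: d(omega) = (-2*y) dx ∧ dy ∧ dw + (y) dy ∧ dz ∧ dw.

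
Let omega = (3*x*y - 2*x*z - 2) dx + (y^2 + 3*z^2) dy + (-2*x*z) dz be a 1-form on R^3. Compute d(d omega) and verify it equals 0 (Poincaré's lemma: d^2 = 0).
d(d omega) = 0

Step 1: d omega = sum_{i<j} (∂f_j/∂x_i - ∂f_i/∂x_j) dx_i ∧ dx_j:
  coeff of dx ∧ dy: -3*x
  coeff of dx ∧ dz: 2*x - 2*z
  coeff of dy ∧ dz: -6*z
Step 2: Apply d again to each 2-form coefficient. The only possible 3-form in R^3 is dx ∧ dy ∧ dz, with coefficient
  ∂(coeff of dy∧dz)/∂x - ∂(coeff of dx∧dz)/∂y + ∂(coeff of dx∧dy)/∂z
  = ∂/∂x (-6*z) - ∂/∂y (2*x - 2*z) + ∂/∂z (-3*x).
Each of these terms simplifies to sums of mixed partials that cancel in pairs. The result is 0 (by equality of mixed partials for smooth functions — Schwarz / Clairaut).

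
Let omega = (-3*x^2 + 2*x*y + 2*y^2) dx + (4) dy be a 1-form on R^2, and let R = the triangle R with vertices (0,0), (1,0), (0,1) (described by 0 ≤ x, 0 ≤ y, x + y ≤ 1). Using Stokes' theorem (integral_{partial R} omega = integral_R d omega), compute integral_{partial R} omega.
integral_(partial R) omega = -1

Stokes: integral_partial_R omega = integral_R d omega with d omega = (∂Q/∂x - ∂P/∂y) dx ∧ dy.
  ∂Q/∂x = 0
  ∂P/∂y = 2*x + 4*y
  integrand = ∂Q/∂x - ∂P/∂y = -2*x - 4*y.
Integrating over R: integral_0^1 integral_0^{1-x} (-2*x - 4*y) dy dx = -1.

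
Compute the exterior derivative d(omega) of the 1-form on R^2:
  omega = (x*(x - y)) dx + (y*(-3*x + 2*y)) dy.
d(omega) = (x - 3*y) dx ∧ dy

For a 1-form omega = sum_i f_i dx_i, the exterior derivative is
  d(omega) = sum_{i < j} (∂f_j/∂x_i - ∂f_i/∂x_j) dx_i ∧ dx_j.
  coefficient of dx ∧ dy: ∂f_2/∂x - ∂f_1/∂y = ∂(y*(-3*x + 2*y))/∂x - ∂(x*(x - y))/∂y = x - 3*y
Assembling: d(omega) = (x - 3*y) dx ∧ dy.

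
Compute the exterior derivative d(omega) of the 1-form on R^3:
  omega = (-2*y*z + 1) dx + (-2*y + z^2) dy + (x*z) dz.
d(omega) = (2*z) dx ∧ dy + (2*y + z) dx ∧ dz + (-2*z) dy ∧ dz

For a 1-form omega = sum_i f_i dx_i, the exterior derivative is
  d(omega) = sum_{i < j} (∂f_j/∂x_i - ∂f_i/∂x_j) dx_i ∧ dx_j.
  coefficient of dx ∧ dy: ∂f_2/∂x - ∂f_1/∂y = ∂(-2*y + z^2)/∂x - ∂(-2*y*z + 1)/∂y = 2*z
  coefficient of dx ∧ dz: ∂f_3/∂x - ∂f_1/∂z = ∂(x*z)/∂x - ∂(-2*y*z + 1)/∂z = 2*y + z
  coefficient of dy ∧ dz: ∂f_3/∂y - ∂f_2/∂z = ∂(x*z)/∂y - ∂(-2*y + z^2)/∂z = -2*z
Assembling: d(omega) = (2*z) dx ∧ dy + (2*y + z) dx ∧ dz + (-2*z) dy ∧ dz.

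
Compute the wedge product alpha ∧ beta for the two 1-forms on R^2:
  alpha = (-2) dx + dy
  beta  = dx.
alpha ∧ beta = (-1) dx ∧ dy

Distribute the wedge, using dx_i ∧ dx_j = -dx_j ∧ dx_i and dx_i ∧ dx_i = 0. For each pair (i, j) with i < j, the coefficient of dx_i ∧ dx_j in alpha ∧ beta is (alpha_i * beta_j - alpha_j * beta_i). Collecting: alpha ∧ beta = (-1) dx ∧ dy.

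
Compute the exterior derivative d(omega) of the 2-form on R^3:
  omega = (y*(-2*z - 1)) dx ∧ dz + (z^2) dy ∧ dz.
d(omega) = (2*z + 1) dx ∧ dy ∧ dz

For a 2-form omega = sum_{i<j} g_{ij} dx_i ∧ dx_j, the exterior derivative is
  d(omega) = sum_{i<j} d(g_{ij}) ∧ dx_i ∧ dx_j = sum_{i<j, k} (∂g_{ij}/∂x_k) dx_k ∧ dx_i ∧ dx_j.
Expand each term, using dx_k ∧ dx_i ∧ dx_j = sgn(permutation) dx_{(a)} ∧ dx_{(b)} ∧ dx_{(c)} with (a < b < c) sorted:
  d(y*(-2*z - 1)) includes (∂/∂y)(y*(-2*z - 1)) dy = (-2*z - 1) dy, which multiplied by dx ∧ dz gives (2*z + 1) dx ∧ dy ∧ dz
Collecting like 3-forms: d(omega) = (2*z + 1) dx ∧ dy ∧ dz.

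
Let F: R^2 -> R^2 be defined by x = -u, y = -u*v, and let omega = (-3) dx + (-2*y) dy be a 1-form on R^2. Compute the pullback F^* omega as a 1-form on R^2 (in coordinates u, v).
F^* omega = (-2*u*v^2 + 3) du + (-2*u^2*v) dv

Using F^*(f dg) = (f ∘ F) d(g ∘ F), substitute each coordinate x_i by F_i(u, v) in f_i, and replace dx_i by d F_i = (∂F_i/∂u) du + (∂F_i/∂v) dv.
  For the x component: f_1(F) = -3; d F_1 = (-1) du + (0) dv
  For the y component: f_2(F) = 2*u*v; d F_2 = (-v) du + (-u) dv
Combining and collecting du, dv coefficients:
  coeff of du: -2*u*v^2 + 3
  coeff of dv: -2*u^2*v
F^* omega = (-2*u*v^2 + 3) du + (-2*u^2*v) dv.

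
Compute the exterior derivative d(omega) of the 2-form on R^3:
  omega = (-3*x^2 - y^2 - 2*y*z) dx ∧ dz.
d(omega) = (2*y + 2*z) dx ∧ dy ∧ dz

For a 2-form omega = sum_{i<j} g_{ij} dx_i ∧ dx_j, the exterior derivative is
  d(omega) = sum_{i<j} d(g_{ij}) ∧ dx_i ∧ dx_j = sum_{i<j, k} (∂g_{ij}/∂x_k) dx_k ∧ dx_i ∧ dx_j.
Expand each term, using dx_k ∧ dx_i ∧ dx_j = sgn(permutation) dx_{(a)} ∧ dx_{(b)} ∧ dx_{(c)} with (a < b < c) sorted:
  d(-3*x^2 - y^2 - 2*y*z) includes (∂/∂y)(-3*x^2 - y^2 - 2*y*z) dy = (-2*y - 2*z) dy, which multiplied by dx ∧ dz gives (2*y + 2*z) dx ∧ dy ∧ dz
Collecting like 3-forms: d(omega) = (2*y + 2*z) dx ∧ dy ∧ dz.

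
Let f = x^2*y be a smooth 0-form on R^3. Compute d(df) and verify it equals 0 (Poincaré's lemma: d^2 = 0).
d(df) = 0

Step 1: df = sum_i (∂f/∂x_i) dx_i = (2*x*y) dx + (x^2) dy + (0) dz.
Step 2: Apply d again. Using the 1-form formula, the coefficient of dx ∧ dy in d(df) is ∂^2 f/∂x ∂y - ∂^2 f/∂y ∂x = (2*x) - (2*x) = 0 (equality of mixed partials for smooth f).
Similarly for dx ∧ dz and dy ∧ dz — all coefficients vanish. So d(df) = 0.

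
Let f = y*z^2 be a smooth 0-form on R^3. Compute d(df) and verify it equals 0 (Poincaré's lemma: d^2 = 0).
d(df) = 0

Step 1: df = sum_i (∂f/∂x_i) dx_i = (0) dx + (z^2) dy + (2*y*z) dz.
Step 2: Apply d again. Using the 1-form formula, the coefficient of dx ∧ dy in d(df) is ∂^2 f/∂x ∂y - ∂^2 f/∂y ∂x = (0) - (0) = 0 (equality of mixed partials for smooth f).
Similarly for dx ∧ dz and dy ∧ dz — all coefficients vanish. So d(df) = 0.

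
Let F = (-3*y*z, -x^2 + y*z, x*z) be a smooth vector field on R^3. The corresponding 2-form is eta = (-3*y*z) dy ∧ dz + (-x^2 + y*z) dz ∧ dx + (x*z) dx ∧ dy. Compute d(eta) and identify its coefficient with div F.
d(eta) = (x + z) dx ∧ dy ∧ dz; div F = x + z

For a 2-form in R^3 of the form above, applying d gives a 3-form with coefficient ∂P/∂x + ∂Q/∂y + ∂R/∂z:
  ∂P/∂x = 0
  ∂Q/∂y = z
  ∂R/∂z = x
Sum = x + z, which is exactly div F.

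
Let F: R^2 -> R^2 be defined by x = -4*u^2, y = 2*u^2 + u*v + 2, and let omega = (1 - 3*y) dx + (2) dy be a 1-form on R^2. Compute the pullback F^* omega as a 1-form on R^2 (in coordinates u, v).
F^* omega = (48*u^3 + 24*u^2*v + 48*u + 2*v) du + (2*u) dv

Using F^*(f dg) = (f ∘ F) d(g ∘ F), substitute each coordinate x_i by F_i(u, v) in f_i, and replace dx_i by d F_i = (∂F_i/∂u) du + (∂F_i/∂v) dv.
  For the x component: f_1(F) = -6*u^2 - 3*u*v - 5; d F_1 = (-8*u) du + (0) dv
  For the y component: f_2(F) = 2; d F_2 = (4*u + v) du + (u) dv
Combining and collecting du, dv coefficients:
  coeff of du: 48*u^3 + 24*u^2*v + 48*u + 2*v
  coeff of dv: 2*u
F^* omega = (48*u^3 + 24*u^2*v + 48*u + 2*v) du + (2*u) dv.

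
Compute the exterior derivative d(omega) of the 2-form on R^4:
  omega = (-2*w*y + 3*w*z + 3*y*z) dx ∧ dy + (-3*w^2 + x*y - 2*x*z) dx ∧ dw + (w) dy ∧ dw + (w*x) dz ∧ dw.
d(omega) = (3*w + 3*y) dx ∧ dy ∧ dz + (-x - 2*y + 3*z) dx ∧ dy ∧ dw + (w + 2*x) dx ∧ dz ∧ dw

For a 2-form omega = sum_{i<j} g_{ij} dx_i ∧ dx_j, the exterior derivative is
  d(omega) = sum_{i<j} d(g_{ij}) ∧ dx_i ∧ dx_j = sum_{i<j, k} (∂g_{ij}/∂x_k) dx_k ∧ dx_i ∧ dx_j.
Expand each term, using dx_k ∧ dx_i ∧ dx_j = sgn(permutation) dx_{(a)} ∧ dx_{(b)} ∧ dx_{(c)} with (a < b < c) sorted:
  d(-2*w*y + 3*w*z + 3*y*z) includes (∂/∂z)(-2*w*y + 3*w*z + 3*y*z) dz = (3*w + 3*y) dz, which multiplied by dx ∧ dy gives (3*w + 3*y) dx ∧ dy ∧ dz
  d(-2*w*y + 3*w*z + 3*y*z) includes (∂/∂w)(-2*w*y + 3*w*z + 3*y*z) dw = (-2*y + 3*z) dw, which multiplied by dx ∧ dy gives (-2*y + 3*z) dx ∧ dy ∧ dw
  d(-3*w^2 + x*y - 2*x*z) includes (∂/∂y)(-3*w^2 + x*y - 2*x*z) dy = (x) dy, which multiplied by dx ∧ dw gives (-x) dx ∧ dy ∧ dw
  d(-3*w^2 + x*y - 2*x*z) includes (∂/∂z)(-3*w^2 + x*y - 2*x*z) dz = (-2*x) dz, which multiplied by dx ∧ dw gives (2*x) dx ∧ dz ∧ dw
  d(w*x) includes (∂/∂x)(w*x) dx = (w) dx, which multiplied by dz ∧ dw gives (w) dx ∧ dz ∧ dw
Collecting like 3-forms: d(omega) = (3*w + 3*y) dx ∧ dy ∧ dz + (-x - 2*y + 3*z) dx ∧ dy ∧ dw + (w + 2*x) dx ∧ dz ∧ dw.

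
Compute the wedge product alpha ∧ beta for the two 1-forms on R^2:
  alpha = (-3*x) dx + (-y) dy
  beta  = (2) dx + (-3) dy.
alpha ∧ beta = (9*x + 2*y) dx ∧ dy

Distribute the wedge, using dx_i ∧ dx_j = -dx_j ∧ dx_i and dx_i ∧ dx_i = 0. For each pair (i, j) with i < j, the coefficient of dx_i ∧ dx_j in alpha ∧ beta is (alpha_i * beta_j - alpha_j * beta_i). Collecting: alpha ∧ beta = (9*x + 2*y) dx ∧ dy.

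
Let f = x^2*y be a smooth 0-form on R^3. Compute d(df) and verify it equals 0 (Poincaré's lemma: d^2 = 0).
d(df) = 0

Step 1: df = sum_i (∂f/∂x_i) dx_i = (2*x*y) dx + (x^2) dy + (0) dz.
Step 2: Apply d again. Using the 1-form formula, the coefficient of dx ∧ dy in d(df) is ∂^2 f/∂x ∂y - ∂^2 f/∂y ∂x = (2*x) - (2*x) = 0 (equality of mixed partials for smooth f).
Similarly for dx ∧ dz and dy ∧ dz — all coefficients vanish. So d(df) = 0.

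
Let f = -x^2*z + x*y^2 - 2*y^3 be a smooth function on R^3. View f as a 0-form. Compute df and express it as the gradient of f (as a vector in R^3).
df = (-2*x*z + y^2) dx + (2*y*(x - 3*y)) dy + (-x^2) dz; grad f = (-2*x*z + y^2, 2*y*(x - 3*y), -x^2)

For a 0-form f, d f = (∂f/∂x) dx + (∂f/∂y) dy + (∂f/∂z) dz. The components of the vector representation are exactly the entries of grad f in Cartesian coordinates:
  ∂f/∂x = -2*x*z + y^2
  ∂f/∂y = 2*y*(x - 3*y)
  ∂f/∂z = -x^2.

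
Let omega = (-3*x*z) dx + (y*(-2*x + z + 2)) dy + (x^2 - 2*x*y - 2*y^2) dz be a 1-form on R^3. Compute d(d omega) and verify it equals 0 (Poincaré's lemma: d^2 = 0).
d(d omega) = 0

Step 1: d omega = sum_{i<j} (∂f_j/∂x_i - ∂f_i/∂x_j) dx_i ∧ dx_j:
  coeff of dx ∧ dy: -2*y
  coeff of dx ∧ dz: 5*x - 2*y
  coeff of dy ∧ dz: -2*x - 5*y
Step 2: Apply d again to each 2-form coefficient. The only possible 3-form in R^3 is dx ∧ dy ∧ dz, with coefficient
  ∂(coeff of dy∧dz)/∂x - ∂(coeff of dx∧dz)/∂y + ∂(coeff of dx∧dy)/∂z
  = ∂/∂x (-2*x - 5*y) - ∂/∂y (5*x - 2*y) + ∂/∂z (-2*y).
Each of these terms simplifies to sums of mixed partials that cancel in pairs. The result is 0 (by equality of mixed partials for smooth functions — Schwarz / Clairaut).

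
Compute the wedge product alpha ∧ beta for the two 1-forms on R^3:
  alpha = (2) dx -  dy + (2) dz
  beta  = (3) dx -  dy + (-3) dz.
alpha ∧ beta = (1) dx ∧ dy + (-12) dx ∧ dz + (5) dy ∧ dz

Distribute the wedge, using dx_i ∧ dx_j = -dx_j ∧ dx_i and dx_i ∧ dx_i = 0. For each pair (i, j) with i < j, the coefficient of dx_i ∧ dx_j in alpha ∧ beta is (alpha_i * beta_j - alpha_j * beta_i). Collecting: alpha ∧ beta = (1) dx ∧ dy + (-12) dx ∧ dz + (5) dy ∧ dz.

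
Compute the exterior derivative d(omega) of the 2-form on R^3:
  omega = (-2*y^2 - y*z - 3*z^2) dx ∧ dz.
d(omega) = (4*y + z) dx ∧ dy ∧ dz

For a 2-form omega = sum_{i<j} g_{ij} dx_i ∧ dx_j, the exterior derivative is
  d(omega) = sum_{i<j} d(g_{ij}) ∧ dx_i ∧ dx_j = sum_{i<j, k} (∂g_{ij}/∂x_k) dx_k ∧ dx_i ∧ dx_j.
Expand each term, using dx_k ∧ dx_i ∧ dx_j = sgn(permutation) dx_{(a)} ∧ dx_{(b)} ∧ dx_{(c)} with (a < b < c) sorted:
  d(-2*y^2 - y*z - 3*z^2) includes (∂/∂y)(-2*y^2 - y*z - 3*z^2) dy = (-4*y - z) dy, which multiplied by dx ∧ dz gives (4*y + z) dx ∧ dy ∧ dz
Collecting like 3-forms: d(omega) = (4*y + z) dx ∧ dy ∧ dz.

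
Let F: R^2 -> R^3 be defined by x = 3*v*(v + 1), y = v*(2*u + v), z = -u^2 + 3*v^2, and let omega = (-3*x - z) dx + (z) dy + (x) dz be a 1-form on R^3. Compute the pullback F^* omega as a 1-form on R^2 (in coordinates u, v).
F^* omega = (2*v*(-u^2 - 3*u*v - 3*u + 3*v^2)) du + (-2*u^3 + 4*u^2*v + 3*u^2 + 6*u*v^2 - 48*v^3 - 72*v^2 - 27*v) dv

Using F^*(f dg) = (f ∘ F) d(g ∘ F), substitute each coordinate x_i by F_i(u, v) in f_i, and replace dx_i by d F_i = (∂F_i/∂u) du + (∂F_i/∂v) dv.
  For the x component: f_1(F) = u^2 - 12*v^2 - 9*v; d F_1 = (0) du + (6*v + 3) dv
  For the y component: f_2(F) = -u^2 + 3*v^2; d F_2 = (2*v) du + (2*u + 2*v) dv
  For the z component: f_3(F) = 3*v*(v + 1); d F_3 = (-2*u) du + (6*v) dv
Combining and collecting du, dv coefficients:
  coeff of du: 2*v*(-u^2 - 3*u*v - 3*u + 3*v^2)
  coeff of dv: -2*u^3 + 4*u^2*v + 3*u^2 + 6*u*v^2 - 48*v^3 - 72*v^2 - 27*v
F^* omega = (2*v*(-u^2 - 3*u*v - 3*u + 3*v^2)) du + (-2*u^3 + 4*u^2*v + 3*u^2 + 6*u*v^2 - 48*v^3 - 72*v^2 - 27*v) dv.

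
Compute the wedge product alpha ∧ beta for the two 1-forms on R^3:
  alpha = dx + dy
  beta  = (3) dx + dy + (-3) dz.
alpha ∧ beta = (-2) dx ∧ dy + (-3) dx ∧ dz + (-3) dy ∧ dz

Distribute the wedge, using dx_i ∧ dx_j = -dx_j ∧ dx_i and dx_i ∧ dx_i = 0. For each pair (i, j) with i < j, the coefficient of dx_i ∧ dx_j in alpha ∧ beta is (alpha_i * beta_j - alpha_j * beta_i). Collecting: alpha ∧ beta = (-2) dx ∧ dy + (-3) dx ∧ dz + (-3) dy ∧ dz.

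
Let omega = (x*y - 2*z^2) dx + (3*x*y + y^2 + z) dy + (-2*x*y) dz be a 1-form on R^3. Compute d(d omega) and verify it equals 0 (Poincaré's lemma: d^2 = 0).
d(d omega) = 0

Step 1: d omega = sum_{i<j} (∂f_j/∂x_i - ∂f_i/∂x_j) dx_i ∧ dx_j:
  coeff of dx ∧ dy: -x + 3*y
  coeff of dx ∧ dz: -2*y + 4*z
  coeff of dy ∧ dz: -2*x - 1
Step 2: Apply d again to each 2-form coefficient. The only possible 3-form in R^3 is dx ∧ dy ∧ dz, with coefficient
  ∂(coeff of dy∧dz)/∂x - ∂(coeff of dx∧dz)/∂y + ∂(coeff of dx∧dy)/∂z
  = ∂/∂x (-2*x - 1) - ∂/∂y (-2*y + 4*z) + ∂/∂z (-x + 3*y).
Each of these terms simplifies to sums of mixed partials that cancel in pairs. The result is 0 (by equality of mixed partials for smooth functions — Schwarz / Clairaut).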